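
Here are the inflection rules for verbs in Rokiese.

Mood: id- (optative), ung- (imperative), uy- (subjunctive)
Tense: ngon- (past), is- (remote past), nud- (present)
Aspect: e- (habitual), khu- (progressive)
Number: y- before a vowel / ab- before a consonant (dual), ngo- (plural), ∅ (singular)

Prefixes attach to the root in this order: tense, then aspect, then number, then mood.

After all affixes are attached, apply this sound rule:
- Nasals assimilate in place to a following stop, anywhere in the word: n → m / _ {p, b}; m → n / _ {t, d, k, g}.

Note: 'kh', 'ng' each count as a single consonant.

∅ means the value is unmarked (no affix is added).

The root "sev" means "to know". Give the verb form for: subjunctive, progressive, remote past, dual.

Attach tense remote past is- → issev.
Attach aspect progressive khu- → khuissev.
Attach number dual ab- (before consonant 'kh') → abkhuissev.
Attach mood subjunctive uy- → uyabkhuissev.
Nasal assimilation: no change.

uyabkhuissev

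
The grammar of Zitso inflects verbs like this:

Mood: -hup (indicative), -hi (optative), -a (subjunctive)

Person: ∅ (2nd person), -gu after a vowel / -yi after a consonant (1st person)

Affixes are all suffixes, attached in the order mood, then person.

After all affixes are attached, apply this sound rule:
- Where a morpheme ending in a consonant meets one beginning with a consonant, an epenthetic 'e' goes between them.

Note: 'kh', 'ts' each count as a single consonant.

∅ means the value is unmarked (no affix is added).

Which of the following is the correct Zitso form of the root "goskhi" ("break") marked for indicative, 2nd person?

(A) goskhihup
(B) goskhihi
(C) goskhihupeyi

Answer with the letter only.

A

Attach mood indicative -hup → goskhihup.
person = 2nd person: zero marking, form stays goskhihup.
Epenthesis: no change.
So the correct form is goskhihup, option (A).
(B) goskhihi is wrong: it uses optative instead of indicative for mood.
(C) goskhihupeyi is wrong: it uses 1st person instead of 2nd person for person.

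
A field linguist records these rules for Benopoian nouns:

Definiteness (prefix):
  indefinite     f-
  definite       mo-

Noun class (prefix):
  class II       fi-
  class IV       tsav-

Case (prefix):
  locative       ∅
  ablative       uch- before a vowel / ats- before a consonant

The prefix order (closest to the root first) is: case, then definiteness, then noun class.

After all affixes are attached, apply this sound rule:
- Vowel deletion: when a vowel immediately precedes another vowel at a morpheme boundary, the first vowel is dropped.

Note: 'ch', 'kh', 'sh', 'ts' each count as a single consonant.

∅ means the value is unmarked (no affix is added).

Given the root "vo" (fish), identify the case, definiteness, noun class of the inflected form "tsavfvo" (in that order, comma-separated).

Segment: tsav-f-vo.
case: ∅ → locative.
definiteness: f- → indefinite.
noun class: tsav- → class IV.

locative, indefinite, class IV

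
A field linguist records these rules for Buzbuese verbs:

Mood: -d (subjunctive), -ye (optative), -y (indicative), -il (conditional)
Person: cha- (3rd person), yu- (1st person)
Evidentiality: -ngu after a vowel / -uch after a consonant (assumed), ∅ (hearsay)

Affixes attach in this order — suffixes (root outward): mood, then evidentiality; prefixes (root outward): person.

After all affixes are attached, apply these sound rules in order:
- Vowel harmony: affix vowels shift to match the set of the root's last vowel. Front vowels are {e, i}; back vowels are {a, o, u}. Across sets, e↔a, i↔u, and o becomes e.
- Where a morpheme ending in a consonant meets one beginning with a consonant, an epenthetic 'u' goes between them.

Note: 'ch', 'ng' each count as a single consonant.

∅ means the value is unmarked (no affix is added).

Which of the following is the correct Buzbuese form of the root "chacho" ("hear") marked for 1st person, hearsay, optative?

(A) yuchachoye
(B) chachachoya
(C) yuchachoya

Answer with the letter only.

Attach mood optative -ye → chachoye.
evidentiality = hearsay: zero marking, form stays chachoye.
Attach person 1st person yu- → yuchachoye.
Apply vowel harmony: yuchachoye → yuchachoya.
Epenthesis: no change.
So the correct form is yuchachoya, option (C).
(B) chachachoya is wrong: it uses 3rd person instead of 1st person for person.
(A) yuchachoye is wrong: it fails to apply the sound rule(s).

C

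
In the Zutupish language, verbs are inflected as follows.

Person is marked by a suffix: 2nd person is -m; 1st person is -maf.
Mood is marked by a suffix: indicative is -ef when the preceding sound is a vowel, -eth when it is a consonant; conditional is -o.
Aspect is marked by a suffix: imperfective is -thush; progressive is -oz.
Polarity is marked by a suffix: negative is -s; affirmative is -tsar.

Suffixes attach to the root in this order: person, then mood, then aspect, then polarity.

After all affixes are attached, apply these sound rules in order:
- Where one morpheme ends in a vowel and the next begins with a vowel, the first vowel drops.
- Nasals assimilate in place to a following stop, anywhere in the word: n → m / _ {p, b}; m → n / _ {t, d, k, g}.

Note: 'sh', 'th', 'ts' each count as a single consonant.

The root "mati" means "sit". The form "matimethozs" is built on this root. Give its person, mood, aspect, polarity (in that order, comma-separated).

Segment: mati-m-eth-oz-s.
person: -m → 2nd person.
mood: -ef/eth → indicative.
aspect: -oz → progressive.
polarity: -s → negative.

2nd person, indicative, progressive, negative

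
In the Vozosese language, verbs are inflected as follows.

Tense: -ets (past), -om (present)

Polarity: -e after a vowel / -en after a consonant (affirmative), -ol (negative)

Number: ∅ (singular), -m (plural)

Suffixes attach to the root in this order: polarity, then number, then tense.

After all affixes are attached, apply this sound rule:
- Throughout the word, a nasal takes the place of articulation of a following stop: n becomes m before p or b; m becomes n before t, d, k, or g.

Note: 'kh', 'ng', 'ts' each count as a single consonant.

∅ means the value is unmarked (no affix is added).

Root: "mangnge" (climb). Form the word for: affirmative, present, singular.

mangngeeom

Attach polarity affirmative -e (after vowel 'e') → mangngee.
number = singular: zero marking, form stays mangngee.
Attach tense present -om → mangngeeom.
Nasal assimilation: no change.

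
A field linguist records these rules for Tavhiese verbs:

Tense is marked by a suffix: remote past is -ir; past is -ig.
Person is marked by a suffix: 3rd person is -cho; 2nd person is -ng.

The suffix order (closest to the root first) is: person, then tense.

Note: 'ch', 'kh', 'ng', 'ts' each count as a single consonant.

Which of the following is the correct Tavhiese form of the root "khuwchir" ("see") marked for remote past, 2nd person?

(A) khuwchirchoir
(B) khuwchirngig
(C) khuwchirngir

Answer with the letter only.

C

Attach person 2nd person -ng → khuwchirng.
Attach tense remote past -ir → khuwchirngir.
So the correct form is khuwchirngir, option (C).
(B) khuwchirngig is wrong: it uses past instead of remote past for tense.
(A) khuwchirchoir is wrong: it uses 3rd person instead of 2nd person for person.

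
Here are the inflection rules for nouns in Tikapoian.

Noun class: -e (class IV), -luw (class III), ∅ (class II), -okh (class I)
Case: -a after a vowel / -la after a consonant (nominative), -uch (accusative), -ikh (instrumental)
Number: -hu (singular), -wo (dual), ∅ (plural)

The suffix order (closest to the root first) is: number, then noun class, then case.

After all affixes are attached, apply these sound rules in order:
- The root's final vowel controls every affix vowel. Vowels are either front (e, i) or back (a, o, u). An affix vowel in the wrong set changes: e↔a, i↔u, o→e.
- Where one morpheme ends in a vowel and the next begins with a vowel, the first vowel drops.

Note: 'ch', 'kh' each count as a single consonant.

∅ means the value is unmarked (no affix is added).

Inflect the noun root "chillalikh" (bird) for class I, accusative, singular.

Attach number singular -hu → chillalikhhu.
Attach noun class class I -okh → chillalikhhuokh.
Attach case accusative -uch → chillalikhhuokhuch.
Apply vowel harmony: chillalikhhuokhuch → chillalikhhiekhich.
Apply vowel deletion: chillalikhhiekhich → chillalikhhekhich.

chillalikhhekhich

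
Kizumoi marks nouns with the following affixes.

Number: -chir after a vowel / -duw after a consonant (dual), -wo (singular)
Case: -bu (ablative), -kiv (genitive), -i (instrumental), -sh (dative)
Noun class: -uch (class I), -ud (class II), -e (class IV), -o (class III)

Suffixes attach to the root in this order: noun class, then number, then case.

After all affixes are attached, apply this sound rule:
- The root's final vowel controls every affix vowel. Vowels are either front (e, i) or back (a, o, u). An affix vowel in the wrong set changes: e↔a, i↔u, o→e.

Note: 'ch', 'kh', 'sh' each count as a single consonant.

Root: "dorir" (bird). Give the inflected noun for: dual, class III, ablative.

Attach noun class class III -o → doriro.
Attach number dual -chir (after vowel 'o') → dorirochir.
Attach case ablative -bu → dorirochirbu.
Apply vowel harmony: dorirochirbu → dorirechirbi.

dorirechirbi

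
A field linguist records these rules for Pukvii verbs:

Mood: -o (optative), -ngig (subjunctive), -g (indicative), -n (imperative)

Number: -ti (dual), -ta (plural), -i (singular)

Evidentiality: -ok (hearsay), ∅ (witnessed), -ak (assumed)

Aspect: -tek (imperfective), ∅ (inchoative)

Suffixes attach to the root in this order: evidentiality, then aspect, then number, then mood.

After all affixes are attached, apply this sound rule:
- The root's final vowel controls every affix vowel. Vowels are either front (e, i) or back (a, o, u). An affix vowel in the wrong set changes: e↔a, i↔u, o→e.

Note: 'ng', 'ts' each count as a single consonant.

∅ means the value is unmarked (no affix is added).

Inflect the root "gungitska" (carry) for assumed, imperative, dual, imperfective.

gungitskaaktaktun

Attach evidentiality assumed -ak → gungitskaak.
Attach aspect imperfective -tek → gungitskaaktek.
Attach number dual -ti → gungitskaaktekti.
Attach mood imperative -n → gungitskaaktektin.
Apply vowel harmony: gungitskaaktektin → gungitskaaktaktun.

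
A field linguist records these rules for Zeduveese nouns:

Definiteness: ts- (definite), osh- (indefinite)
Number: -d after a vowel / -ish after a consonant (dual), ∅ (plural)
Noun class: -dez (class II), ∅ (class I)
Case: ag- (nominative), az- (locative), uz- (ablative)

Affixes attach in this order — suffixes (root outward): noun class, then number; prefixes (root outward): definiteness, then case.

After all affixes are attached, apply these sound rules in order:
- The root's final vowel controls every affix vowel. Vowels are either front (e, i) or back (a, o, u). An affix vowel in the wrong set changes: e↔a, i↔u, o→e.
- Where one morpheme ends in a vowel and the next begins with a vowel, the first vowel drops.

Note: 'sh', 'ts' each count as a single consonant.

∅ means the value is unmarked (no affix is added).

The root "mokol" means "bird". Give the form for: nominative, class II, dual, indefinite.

agoshmokoldazush

Attach definiteness indefinite osh- → oshmokol.
Attach noun class class II -dez → oshmokoldez.
Attach number dual -ish (after consonant 'z') → oshmokoldezish.
Attach case nominative ag- → agoshmokoldezish.
Apply vowel harmony: agoshmokoldezish → agoshmokoldazush.
Vowel deletion: no change.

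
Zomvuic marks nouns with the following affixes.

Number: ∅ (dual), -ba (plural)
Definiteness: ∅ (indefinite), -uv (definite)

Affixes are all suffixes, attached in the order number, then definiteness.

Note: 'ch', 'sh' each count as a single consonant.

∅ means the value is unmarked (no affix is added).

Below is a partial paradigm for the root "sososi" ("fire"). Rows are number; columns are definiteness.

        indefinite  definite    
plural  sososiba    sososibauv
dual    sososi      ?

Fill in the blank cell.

sososiuv

number = dual: zero marking, form stays sososi.
Attach definiteness definite -uv → sososiuv.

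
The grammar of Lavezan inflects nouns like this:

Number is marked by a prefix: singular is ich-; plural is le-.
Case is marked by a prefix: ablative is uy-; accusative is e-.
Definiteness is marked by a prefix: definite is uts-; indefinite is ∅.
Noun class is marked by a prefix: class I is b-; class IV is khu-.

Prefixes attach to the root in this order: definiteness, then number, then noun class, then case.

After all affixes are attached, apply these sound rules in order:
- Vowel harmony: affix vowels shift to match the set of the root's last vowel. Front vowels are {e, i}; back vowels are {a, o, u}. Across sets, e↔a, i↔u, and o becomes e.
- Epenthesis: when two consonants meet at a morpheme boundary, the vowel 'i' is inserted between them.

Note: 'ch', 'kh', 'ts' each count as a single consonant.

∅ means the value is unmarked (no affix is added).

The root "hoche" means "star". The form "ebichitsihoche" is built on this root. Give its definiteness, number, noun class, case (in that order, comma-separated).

definite, singular, class I, accusative

Segment: e-b-ich-uts-hoche.
definiteness: uts- → definite.
number: ich- → singular.
noun class: b- → class I.
case: e- → accusative.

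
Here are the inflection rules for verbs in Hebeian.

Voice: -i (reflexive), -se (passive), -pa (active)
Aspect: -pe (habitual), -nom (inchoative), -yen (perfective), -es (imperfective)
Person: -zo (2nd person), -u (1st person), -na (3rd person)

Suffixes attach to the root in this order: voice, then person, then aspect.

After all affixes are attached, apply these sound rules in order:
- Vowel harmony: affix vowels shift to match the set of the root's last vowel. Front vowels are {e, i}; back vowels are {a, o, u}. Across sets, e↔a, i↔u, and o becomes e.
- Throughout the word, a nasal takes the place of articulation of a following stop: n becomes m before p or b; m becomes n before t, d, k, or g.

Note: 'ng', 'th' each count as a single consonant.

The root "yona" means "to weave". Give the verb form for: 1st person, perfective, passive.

yonasauyan

Attach voice passive -se → yonase.
Attach person 1st person -u → yonaseu.
Attach aspect perfective -yen → yonaseuyen.
Apply vowel harmony: yonaseuyen → yonasauyan.
Nasal assimilation: no change.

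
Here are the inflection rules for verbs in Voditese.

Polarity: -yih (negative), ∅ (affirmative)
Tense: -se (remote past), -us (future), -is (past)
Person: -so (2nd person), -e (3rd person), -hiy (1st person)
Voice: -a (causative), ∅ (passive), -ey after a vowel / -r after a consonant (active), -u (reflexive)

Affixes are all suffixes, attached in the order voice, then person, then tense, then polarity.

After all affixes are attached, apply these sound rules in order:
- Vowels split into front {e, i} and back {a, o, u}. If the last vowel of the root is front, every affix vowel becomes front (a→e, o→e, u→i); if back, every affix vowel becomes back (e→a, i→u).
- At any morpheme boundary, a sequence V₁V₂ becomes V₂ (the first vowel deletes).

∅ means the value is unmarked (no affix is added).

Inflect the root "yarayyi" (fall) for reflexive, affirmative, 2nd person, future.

yarayyisis

Attach voice reflexive -u → yarayyiu.
Attach person 2nd person -so → yarayyiuso.
Attach tense future -us → yarayyiusous.
polarity = affirmative: zero marking, form stays yarayyiusous.
Apply vowel harmony: yarayyiusous → yarayyiiseis.
Apply vowel deletion: yarayyiiseis → yarayyisis.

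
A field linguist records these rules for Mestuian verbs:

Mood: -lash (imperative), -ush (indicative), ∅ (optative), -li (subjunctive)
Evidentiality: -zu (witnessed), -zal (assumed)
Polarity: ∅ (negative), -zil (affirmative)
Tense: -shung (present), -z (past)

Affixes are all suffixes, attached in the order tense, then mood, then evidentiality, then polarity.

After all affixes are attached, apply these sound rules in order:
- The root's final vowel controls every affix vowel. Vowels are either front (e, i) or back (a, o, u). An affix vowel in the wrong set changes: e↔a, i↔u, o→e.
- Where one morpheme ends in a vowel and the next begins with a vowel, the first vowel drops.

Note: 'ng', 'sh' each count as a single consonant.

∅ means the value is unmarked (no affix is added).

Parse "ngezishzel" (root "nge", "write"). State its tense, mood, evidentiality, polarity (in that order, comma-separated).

past, indicative, assumed, negative

Segment: nge-z-ush-zal.
tense: -z → past.
mood: -ush → indicative.
evidentiality: -zal → assumed.
polarity: ∅ → negative.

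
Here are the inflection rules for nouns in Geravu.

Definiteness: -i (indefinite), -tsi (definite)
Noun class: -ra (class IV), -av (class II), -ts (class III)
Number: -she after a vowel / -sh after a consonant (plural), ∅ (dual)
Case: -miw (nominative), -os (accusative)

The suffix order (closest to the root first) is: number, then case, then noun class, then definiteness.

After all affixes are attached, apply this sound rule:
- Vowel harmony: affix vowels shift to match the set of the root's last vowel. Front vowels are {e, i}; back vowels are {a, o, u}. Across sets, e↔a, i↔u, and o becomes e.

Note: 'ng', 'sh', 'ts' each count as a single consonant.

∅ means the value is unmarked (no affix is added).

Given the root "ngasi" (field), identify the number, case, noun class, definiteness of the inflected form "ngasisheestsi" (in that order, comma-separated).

Segment: ngasi-she-os-ts-i.
number: -she/sh → plural.
case: -os → accusative.
noun class: -ts → class III.
definiteness: -i → indefinite.

plural, accusative, class III, indefinite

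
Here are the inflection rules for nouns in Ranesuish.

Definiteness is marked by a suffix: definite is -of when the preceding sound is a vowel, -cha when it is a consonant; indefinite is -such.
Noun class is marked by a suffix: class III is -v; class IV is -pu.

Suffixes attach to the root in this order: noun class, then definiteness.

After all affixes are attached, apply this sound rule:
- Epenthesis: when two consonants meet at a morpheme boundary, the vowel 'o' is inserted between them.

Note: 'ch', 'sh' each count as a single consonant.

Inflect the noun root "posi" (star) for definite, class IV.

posipuof

Attach noun class class IV -pu → posipu.
Attach definiteness definite -of (after vowel 'u') → posipuof.
Epenthesis: no change.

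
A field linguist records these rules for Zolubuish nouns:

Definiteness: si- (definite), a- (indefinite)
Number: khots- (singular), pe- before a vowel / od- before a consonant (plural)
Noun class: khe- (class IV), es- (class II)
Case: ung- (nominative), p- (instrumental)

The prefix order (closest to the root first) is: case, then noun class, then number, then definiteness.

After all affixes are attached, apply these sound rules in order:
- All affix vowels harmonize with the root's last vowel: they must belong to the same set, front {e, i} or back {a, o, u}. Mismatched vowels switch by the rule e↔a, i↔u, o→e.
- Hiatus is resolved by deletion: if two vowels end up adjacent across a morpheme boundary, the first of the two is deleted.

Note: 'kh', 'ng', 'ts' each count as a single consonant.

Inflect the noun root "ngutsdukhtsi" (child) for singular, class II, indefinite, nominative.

ekhetsesingngutsdukhtsi

Attach case nominative ung- → ungngutsdukhtsi.
Attach noun class class II es- → esungngutsdukhtsi.
Attach number singular khots- → khotsesungngutsdukhtsi.
Attach definiteness indefinite a- → akhotsesungngutsdukhtsi.
Apply vowel harmony: akhotsesungngutsdukhtsi → ekhetsesingngutsdukhtsi.
Vowel deletion: no change.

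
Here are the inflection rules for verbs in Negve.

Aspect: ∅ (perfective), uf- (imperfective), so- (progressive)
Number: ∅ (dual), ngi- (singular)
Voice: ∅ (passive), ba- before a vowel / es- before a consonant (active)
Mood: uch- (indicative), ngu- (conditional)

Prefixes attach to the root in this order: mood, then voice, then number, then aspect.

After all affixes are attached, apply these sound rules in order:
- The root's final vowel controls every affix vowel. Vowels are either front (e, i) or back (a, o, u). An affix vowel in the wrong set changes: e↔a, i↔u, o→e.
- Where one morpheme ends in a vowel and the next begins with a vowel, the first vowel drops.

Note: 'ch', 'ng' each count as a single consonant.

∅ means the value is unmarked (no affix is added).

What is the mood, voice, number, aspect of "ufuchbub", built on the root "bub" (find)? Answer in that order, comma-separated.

Segment: uf-uch-bub.
mood: uch- → indicative.
voice: ∅ → passive.
number: ∅ → dual.
aspect: uf- → imperfective.

indicative, passive, dual, imperfective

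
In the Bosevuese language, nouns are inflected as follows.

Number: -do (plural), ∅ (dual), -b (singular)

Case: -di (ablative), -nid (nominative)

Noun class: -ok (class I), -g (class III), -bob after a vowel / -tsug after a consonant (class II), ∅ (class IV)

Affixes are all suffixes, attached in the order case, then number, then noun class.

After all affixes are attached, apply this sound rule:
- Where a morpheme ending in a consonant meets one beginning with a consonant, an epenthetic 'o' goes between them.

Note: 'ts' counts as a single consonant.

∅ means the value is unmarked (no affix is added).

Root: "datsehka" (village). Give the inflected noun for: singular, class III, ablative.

Attach case ablative -di → datsehkadi.
Attach number singular -b → datsehkadib.
Attach noun class class III -g → datsehkadibg.
Apply epenthesis: datsehkadibg → datsehkadibog.

datsehkadibog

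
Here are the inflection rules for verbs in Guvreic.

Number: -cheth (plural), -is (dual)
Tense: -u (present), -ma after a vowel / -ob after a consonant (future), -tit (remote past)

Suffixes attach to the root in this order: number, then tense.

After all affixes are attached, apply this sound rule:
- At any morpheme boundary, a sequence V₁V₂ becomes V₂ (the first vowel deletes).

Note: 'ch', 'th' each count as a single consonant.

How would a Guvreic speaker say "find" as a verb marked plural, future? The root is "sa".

sachethob

Attach number plural -cheth → sacheth.
Attach tense future -ob (after consonant 'th') → sachethob.
Vowel deletion: no change.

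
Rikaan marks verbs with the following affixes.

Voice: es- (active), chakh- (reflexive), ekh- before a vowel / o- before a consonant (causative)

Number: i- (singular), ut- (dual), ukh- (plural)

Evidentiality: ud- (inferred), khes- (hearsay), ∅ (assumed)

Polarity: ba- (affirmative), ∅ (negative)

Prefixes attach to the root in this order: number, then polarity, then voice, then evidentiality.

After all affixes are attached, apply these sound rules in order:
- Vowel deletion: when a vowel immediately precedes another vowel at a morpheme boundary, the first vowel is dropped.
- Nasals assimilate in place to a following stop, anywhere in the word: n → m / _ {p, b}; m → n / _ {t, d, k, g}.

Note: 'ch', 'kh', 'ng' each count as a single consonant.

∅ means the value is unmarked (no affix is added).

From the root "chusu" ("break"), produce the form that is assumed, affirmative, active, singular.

Attach number singular i- → ichusu.
Attach polarity affirmative ba- → baichusu.
Attach voice active es- → esbaichusu.
evidentiality = assumed: zero marking, form stays esbaichusu.
Apply vowel deletion: esbaichusu → esbichusu.
Nasal assimilation: no change.

esbichusu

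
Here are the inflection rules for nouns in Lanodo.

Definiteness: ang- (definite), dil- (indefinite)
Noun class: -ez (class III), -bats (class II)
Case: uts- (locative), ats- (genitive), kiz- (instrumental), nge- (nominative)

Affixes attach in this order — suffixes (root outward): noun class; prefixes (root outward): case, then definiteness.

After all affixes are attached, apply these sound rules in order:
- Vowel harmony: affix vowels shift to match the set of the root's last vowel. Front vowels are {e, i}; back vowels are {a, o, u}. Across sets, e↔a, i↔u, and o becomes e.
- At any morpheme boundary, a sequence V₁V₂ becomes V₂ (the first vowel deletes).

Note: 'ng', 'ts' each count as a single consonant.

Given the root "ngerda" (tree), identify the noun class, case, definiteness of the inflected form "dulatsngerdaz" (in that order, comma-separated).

Segment: dil-ats-ngerda-ez.
noun class: -ez → class III.
case: ats- → genitive.
definiteness: dil- → indefinite.

class III, genitive, indefinite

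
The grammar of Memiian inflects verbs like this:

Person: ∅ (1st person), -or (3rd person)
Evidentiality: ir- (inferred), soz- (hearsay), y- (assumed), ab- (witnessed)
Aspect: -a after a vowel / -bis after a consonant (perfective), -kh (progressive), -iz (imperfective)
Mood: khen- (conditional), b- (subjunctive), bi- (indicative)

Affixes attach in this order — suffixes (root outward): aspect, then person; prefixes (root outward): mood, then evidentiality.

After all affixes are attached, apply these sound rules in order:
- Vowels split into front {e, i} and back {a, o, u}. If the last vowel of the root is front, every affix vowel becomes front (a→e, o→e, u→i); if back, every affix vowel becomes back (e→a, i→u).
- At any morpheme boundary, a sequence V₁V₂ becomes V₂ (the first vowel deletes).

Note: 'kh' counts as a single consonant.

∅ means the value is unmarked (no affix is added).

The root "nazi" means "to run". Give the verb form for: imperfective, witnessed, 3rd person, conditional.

ebkhennazizer

Attach mood conditional khen- → khennazi.
Attach aspect imperfective -iz → khennaziiz.
Attach person 3rd person -or → khennaziizor.
Attach evidentiality witnessed ab- → abkhennaziizor.
Apply vowel harmony: abkhennaziizor → ebkhennaziizer.
Apply vowel deletion: ebkhennaziizer → ebkhennazizer.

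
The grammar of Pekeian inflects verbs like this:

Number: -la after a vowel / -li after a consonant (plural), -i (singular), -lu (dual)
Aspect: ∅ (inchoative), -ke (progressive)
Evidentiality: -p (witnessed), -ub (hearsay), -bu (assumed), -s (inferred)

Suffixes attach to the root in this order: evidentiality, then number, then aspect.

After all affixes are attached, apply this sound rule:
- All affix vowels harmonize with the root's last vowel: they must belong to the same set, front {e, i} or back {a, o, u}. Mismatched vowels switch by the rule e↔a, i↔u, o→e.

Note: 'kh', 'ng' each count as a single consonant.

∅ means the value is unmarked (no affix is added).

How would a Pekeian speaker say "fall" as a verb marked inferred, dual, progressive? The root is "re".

reslike

Attach evidentiality inferred -s → res.
Attach number dual -lu → reslu.
Attach aspect progressive -ke → resluke.
Apply vowel harmony: resluke → reslike.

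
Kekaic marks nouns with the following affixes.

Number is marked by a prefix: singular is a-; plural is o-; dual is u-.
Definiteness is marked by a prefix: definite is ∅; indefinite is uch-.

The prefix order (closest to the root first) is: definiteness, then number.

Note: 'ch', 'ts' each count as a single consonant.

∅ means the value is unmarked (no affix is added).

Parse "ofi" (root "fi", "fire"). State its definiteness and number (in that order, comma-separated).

Segment: o-fi.
definiteness: ∅ → definite.
number: o- → plural.

definite, plural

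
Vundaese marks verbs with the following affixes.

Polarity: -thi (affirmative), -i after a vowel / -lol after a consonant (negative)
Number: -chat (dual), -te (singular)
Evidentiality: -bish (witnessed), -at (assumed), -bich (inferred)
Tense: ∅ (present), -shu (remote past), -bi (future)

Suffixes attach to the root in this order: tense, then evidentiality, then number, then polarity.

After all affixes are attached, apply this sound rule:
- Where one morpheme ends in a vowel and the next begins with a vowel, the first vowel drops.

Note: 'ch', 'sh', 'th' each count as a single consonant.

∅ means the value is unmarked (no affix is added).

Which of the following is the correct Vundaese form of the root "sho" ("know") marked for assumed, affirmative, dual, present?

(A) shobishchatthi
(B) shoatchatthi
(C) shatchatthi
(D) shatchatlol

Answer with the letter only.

C

tense = present: zero marking, form stays sho.
Attach evidentiality assumed -at → shoat.
Attach number dual -chat → shoatchat.
Attach polarity affirmative -thi → shoatchatthi.
Apply vowel deletion: shoatchatthi → shatchatthi.
So the correct form is shatchatthi, option (C).
(D) shatchatlol is wrong: it uses negative instead of affirmative for polarity.
(A) shobishchatthi is wrong: it uses witnessed instead of assumed for evidentiality.
(B) shoatchatthi is wrong: it fails to apply the sound rule(s).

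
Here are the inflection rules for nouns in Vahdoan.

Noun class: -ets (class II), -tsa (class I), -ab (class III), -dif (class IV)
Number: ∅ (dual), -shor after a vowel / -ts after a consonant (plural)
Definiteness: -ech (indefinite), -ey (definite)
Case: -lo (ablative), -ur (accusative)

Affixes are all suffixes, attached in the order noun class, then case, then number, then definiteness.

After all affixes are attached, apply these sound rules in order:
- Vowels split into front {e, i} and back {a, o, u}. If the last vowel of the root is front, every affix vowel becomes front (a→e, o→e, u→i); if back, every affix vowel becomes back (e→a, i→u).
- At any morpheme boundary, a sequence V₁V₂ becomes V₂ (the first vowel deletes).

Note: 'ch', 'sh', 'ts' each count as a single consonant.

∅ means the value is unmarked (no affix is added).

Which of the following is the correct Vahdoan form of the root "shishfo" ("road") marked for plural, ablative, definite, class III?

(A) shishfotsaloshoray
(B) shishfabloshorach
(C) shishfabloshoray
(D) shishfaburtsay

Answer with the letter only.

C

Attach noun class class III -ab → shishfoab.
Attach case ablative -lo → shishfoablo.
Attach number plural -shor (after vowel 'o') → shishfoabloshor.
Attach definiteness definite -ey → shishfoabloshorey.
Apply vowel harmony: shishfoabloshorey → shishfoabloshoray.
Apply vowel deletion: shishfoabloshoray → shishfabloshoray.
So the correct form is shishfabloshoray, option (C).
(D) shishfaburtsay is wrong: it uses accusative instead of ablative for case.
(B) shishfabloshorach is wrong: it uses indefinite instead of definite for definiteness.
(A) shishfotsaloshoray is wrong: it uses class I instead of class III for noun class.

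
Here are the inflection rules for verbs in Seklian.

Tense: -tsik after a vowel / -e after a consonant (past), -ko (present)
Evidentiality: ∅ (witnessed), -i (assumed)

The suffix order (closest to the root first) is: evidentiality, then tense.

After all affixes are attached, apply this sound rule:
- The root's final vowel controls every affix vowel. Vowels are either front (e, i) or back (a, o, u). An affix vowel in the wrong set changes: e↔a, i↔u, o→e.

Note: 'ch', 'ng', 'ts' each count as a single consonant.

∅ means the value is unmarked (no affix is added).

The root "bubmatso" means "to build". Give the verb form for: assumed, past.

Attach evidentiality assumed -i → bubmatsoi.
Attach tense past -tsik (after vowel 'i') → bubmatsoitsik.
Apply vowel harmony: bubmatsoitsik → bubmatsoutsuk.

bubmatsoutsuk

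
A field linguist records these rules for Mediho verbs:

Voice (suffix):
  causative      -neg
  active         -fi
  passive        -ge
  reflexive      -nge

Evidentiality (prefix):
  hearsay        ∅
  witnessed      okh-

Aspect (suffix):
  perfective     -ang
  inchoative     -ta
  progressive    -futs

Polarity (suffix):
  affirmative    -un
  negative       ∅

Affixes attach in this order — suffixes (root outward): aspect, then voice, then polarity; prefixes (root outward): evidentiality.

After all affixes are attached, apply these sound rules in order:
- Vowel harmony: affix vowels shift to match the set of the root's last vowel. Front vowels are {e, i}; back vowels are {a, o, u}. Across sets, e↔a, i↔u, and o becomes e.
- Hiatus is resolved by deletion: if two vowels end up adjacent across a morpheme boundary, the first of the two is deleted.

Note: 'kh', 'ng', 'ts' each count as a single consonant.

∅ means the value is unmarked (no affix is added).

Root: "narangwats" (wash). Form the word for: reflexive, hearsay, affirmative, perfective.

Attach aspect perfective -ang → narangwatsang.
evidentiality = hearsay: zero marking, form stays narangwatsang.
Attach voice reflexive -nge → narangwatsangnge.
Attach polarity affirmative -un → narangwatsangngeun.
Apply vowel harmony: narangwatsangngeun → narangwatsangngaun.
Apply vowel deletion: narangwatsangngaun → narangwatsangngun.

narangwatsangngun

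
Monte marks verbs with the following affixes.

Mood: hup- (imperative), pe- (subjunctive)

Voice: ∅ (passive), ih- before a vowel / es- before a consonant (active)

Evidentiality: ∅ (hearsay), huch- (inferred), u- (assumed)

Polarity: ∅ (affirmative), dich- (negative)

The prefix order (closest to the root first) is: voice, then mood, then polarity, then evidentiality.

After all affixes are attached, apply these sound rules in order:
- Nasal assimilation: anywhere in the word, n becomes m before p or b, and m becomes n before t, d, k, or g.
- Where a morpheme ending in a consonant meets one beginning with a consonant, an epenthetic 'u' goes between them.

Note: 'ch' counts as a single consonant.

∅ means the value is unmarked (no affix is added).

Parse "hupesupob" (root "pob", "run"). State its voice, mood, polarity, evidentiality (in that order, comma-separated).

Segment: hup-es-pob.
voice: ih/es- → active.
mood: hup- → imperative.
polarity: ∅ → affirmative.
evidentiality: ∅ → hearsay.

active, imperative, affirmative, hearsay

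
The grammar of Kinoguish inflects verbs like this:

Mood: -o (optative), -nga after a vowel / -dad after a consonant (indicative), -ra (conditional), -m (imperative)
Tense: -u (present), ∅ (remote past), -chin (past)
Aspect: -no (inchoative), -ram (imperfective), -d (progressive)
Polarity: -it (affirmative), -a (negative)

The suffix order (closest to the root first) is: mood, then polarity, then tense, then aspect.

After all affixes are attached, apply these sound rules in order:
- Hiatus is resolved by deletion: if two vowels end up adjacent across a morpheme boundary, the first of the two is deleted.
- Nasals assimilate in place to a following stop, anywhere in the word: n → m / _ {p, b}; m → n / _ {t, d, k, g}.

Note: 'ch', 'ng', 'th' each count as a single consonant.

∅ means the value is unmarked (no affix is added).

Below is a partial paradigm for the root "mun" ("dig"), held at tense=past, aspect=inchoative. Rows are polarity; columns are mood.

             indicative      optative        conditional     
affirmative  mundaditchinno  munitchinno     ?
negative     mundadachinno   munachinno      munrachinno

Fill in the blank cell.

munritchinno

Attach mood conditional -ra → munra.
Attach polarity affirmative -it → munrait.
Attach tense past -chin → munraitchin.
Attach aspect inchoative -no → munraitchinno.
Apply vowel deletion: munraitchinno → munritchinno.
Nasal assimilation: no change.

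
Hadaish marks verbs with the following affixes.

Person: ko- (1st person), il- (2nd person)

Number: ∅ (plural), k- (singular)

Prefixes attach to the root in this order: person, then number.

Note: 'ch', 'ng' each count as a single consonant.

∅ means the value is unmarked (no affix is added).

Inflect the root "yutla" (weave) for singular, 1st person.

Attach person 1st person ko- → koyutla.
Attach number singular k- → kkoyutla.

kkoyutla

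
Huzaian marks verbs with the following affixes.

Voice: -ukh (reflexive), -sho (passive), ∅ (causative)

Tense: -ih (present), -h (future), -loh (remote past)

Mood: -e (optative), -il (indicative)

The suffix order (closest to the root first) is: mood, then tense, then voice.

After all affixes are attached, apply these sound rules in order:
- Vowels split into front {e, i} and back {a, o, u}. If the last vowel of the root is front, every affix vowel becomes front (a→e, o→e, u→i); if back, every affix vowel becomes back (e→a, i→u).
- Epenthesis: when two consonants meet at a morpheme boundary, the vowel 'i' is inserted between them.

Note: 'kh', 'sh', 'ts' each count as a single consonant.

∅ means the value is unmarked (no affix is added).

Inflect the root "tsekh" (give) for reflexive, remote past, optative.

Attach mood optative -e → tsekhe.
Attach tense remote past -loh → tsekheloh.
Attach voice reflexive -ukh → tsekhelohukh.
Apply vowel harmony: tsekhelohukh → tsekhelehikh.
Epenthesis: no change.

tsekhelehikh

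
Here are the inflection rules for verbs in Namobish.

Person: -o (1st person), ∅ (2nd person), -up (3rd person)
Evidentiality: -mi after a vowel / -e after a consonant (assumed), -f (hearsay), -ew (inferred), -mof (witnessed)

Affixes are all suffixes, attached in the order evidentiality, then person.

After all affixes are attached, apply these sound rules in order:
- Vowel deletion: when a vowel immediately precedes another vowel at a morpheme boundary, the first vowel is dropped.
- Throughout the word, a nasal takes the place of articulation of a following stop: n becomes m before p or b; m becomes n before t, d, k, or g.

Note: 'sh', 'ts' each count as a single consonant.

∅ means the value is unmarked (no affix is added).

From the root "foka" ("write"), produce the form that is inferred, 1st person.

fokewo

Attach evidentiality inferred -ew → fokaew.
Attach person 1st person -o → fokaewo.
Apply vowel deletion: fokaewo → fokewo.
Nasal assimilation: no change.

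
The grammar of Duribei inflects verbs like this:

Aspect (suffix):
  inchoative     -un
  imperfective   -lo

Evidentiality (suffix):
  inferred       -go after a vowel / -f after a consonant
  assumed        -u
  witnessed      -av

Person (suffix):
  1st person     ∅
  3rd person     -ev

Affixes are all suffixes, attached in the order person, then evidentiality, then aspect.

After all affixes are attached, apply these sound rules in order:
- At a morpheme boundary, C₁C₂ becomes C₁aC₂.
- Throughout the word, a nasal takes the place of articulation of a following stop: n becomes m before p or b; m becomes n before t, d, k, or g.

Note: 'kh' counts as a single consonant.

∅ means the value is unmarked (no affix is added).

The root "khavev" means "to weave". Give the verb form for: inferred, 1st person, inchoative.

person = 1st person: zero marking, form stays khavev.
Attach evidentiality inferred -f (after consonant 'v') → khavevf.
Attach aspect inchoative -un → khavevfun.
Apply epenthesis: khavevfun → khavevafun.
Nasal assimilation: no change.

khavevafun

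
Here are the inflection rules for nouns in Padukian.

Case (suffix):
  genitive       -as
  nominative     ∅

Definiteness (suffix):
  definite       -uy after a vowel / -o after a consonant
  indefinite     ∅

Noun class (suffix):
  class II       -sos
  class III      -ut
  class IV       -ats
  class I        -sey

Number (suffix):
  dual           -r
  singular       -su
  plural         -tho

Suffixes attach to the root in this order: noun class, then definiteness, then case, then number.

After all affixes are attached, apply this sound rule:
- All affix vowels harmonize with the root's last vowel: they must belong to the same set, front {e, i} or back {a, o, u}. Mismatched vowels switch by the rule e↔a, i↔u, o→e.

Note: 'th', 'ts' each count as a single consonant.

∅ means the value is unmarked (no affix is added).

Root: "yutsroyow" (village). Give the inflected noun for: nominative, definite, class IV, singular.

yutsroyowatsosu

Attach noun class class IV -ats → yutsroyowats.
Attach definiteness definite -o (after consonant 'ts') → yutsroyowatso.
case = nominative: zero marking, form stays yutsroyowatso.
Attach number singular -su → yutsroyowatsosu.
Vowel harmony: no change.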